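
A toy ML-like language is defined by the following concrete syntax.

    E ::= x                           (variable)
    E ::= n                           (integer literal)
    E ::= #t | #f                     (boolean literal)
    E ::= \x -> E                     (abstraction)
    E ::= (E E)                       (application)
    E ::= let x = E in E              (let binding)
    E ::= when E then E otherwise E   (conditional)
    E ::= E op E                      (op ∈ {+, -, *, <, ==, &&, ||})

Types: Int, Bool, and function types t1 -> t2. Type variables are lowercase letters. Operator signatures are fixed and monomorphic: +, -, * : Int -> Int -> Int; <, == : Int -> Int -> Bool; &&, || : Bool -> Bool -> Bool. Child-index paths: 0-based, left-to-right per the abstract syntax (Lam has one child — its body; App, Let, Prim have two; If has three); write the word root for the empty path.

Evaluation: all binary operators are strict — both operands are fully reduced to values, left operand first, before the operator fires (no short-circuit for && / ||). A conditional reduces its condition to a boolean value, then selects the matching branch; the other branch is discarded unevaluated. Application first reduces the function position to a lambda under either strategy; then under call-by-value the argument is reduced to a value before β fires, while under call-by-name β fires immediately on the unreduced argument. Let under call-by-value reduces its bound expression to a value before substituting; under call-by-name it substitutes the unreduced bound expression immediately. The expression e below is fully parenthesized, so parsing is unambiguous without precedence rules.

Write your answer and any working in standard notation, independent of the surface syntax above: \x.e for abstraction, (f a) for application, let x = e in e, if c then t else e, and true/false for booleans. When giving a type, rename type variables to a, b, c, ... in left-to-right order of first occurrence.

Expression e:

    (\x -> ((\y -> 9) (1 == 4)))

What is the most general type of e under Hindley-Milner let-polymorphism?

Answer: a -> Int

Derivation:
\y._ : b -> Int
  unify Int ~ Int
  unify Int ~ Int
  unify b -> Int ~ Bool -> c
  unify b ~ Bool
  unify Int ~ c
_ _ : Int
\x._ : a -> Int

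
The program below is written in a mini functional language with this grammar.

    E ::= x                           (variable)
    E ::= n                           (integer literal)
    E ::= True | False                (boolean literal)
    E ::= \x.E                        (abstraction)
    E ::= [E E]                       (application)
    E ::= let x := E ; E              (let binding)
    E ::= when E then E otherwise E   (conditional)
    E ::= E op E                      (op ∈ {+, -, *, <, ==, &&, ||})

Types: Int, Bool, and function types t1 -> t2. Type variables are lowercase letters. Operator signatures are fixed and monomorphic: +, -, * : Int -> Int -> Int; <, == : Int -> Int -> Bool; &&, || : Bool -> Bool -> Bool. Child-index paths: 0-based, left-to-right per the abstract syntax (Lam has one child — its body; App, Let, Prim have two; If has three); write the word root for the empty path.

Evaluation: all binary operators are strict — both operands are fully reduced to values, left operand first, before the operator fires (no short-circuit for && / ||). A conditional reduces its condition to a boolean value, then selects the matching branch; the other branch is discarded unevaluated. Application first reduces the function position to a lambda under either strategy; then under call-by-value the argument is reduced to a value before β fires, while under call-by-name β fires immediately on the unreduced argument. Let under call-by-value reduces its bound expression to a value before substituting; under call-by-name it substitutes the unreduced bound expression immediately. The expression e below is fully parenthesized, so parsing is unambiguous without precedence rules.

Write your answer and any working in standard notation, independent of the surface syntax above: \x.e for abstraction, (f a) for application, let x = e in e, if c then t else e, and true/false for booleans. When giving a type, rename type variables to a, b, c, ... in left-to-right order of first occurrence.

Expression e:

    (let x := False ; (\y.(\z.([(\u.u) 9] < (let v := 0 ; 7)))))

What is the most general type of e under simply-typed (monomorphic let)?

Answer: a -> b -> Bool

Derivation:
let x : Bool
u : c
\u._ : c -> c
  unify c -> c ~ Int -> d
  unify c ~ Int
  unify Int ~ d
_ _ : Int
  unify Int ~ Int
let v : Int
  unify Int ~ Int
\z._ : b -> Bool
\y._ : a -> b -> Bool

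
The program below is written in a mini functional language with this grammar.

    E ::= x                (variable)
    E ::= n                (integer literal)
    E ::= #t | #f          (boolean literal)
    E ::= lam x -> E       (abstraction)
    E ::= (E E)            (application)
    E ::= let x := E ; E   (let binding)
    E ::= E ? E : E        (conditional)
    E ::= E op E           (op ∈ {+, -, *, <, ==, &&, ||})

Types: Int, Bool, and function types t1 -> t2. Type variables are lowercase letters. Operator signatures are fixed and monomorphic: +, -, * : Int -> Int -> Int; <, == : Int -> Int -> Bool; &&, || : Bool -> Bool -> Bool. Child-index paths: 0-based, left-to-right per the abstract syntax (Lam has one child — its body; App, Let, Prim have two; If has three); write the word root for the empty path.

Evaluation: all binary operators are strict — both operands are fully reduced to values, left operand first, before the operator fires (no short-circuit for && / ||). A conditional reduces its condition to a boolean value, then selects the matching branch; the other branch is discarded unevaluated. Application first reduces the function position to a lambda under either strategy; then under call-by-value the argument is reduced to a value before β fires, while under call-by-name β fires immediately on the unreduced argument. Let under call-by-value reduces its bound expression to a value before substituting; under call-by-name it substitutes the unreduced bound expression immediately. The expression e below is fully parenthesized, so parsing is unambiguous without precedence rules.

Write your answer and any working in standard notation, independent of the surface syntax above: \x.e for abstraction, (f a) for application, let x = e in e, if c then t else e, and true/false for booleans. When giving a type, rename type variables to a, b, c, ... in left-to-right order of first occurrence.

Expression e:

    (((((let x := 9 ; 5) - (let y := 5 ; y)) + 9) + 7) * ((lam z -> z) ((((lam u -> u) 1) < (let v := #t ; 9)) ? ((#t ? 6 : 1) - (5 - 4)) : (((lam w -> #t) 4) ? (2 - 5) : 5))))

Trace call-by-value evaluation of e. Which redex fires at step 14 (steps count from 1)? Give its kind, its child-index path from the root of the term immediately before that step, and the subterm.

Answer: delta at root : (16 * 5)

Working:
step 0: (((((let x = 9 in 5) - (let y = 5 in y)) + 9) + 7) * ((\z.z) (if (((\u.u) 1) < (let v = true in 9)) then ((if true then 6 else 1) - (5 - 4)) else (if ((\w.true) 4) then (2 - 5) else 5))))
step 1: [let@0.0.0.0] ((((5 - (let y = 5 in y)) + 9) + 7) * ((\z.z) (if (((\u.u) 1) < (let v = true in 9)) then ((if true then 6 else 1) - (5 - 4)) else (if ((\w.true) 4) then (2 - 5) else 5))))
step 2: [let@0.0.0.1] ((((5 - 5) + 9) + 7) * ((\z.z) (if (((\u.u) 1) < (let v = true in 9)) then ((if true then 6 else 1) - (5 - 4)) else (if ((\w.true) 4) then (2 - 5) else 5))))
step 3: [delta@0.0.0] (((0 + 9) + 7) * ((\z.z) (if (((\u.u) 1) < (let v = true in 9)) then ((if true then 6 else 1) - (5 - 4)) else (if ((\w.true) 4) then (2 - 5) else 5))))
step 4: [delta@0.0] ((9 + 7) * ((\z.z) (if (((\u.u) 1) < (let v = true in 9)) then ((if true then 6 else 1) - (5 - 4)) else (if ((\w.true) 4) then (2 - 5) else 5))))
step 5: [delta@0] (16 * ((\z.z) (if (((\u.u) 1) < (let v = true in 9)) then ((if true then 6 else 1) - (5 - 4)) else (if ((\w.true) 4) then (2 - 5) else 5))))
step 6: [beta@1.1.0.0] (16 * ((\z.z) (if (1 < (let v = true in 9)) then ((if true then 6 else 1) - (5 - 4)) else (if ((\w.true) 4) then (2 - 5) else 5))))
step 7: [let@1.1.0.1] (16 * ((\z.z) (if (1 < 9) then ((if true then 6 else 1) - (5 - 4)) else (if ((\w.true) 4) then (2 - 5) else 5))))
step 8: [delta@1.1.0] (16 * ((\z.z) (if true then ((if true then 6 else 1) - (5 - 4)) else (if ((\w.true) 4) then (2 - 5) else 5))))
step 9: [if@1.1] (16 * ((\z.z) ((if true then 6 else 1) - (5 - 4))))
step 10: [if@1.1.0] (16 * ((\z.z) (6 - (5 - 4))))
step 11: [delta@1.1.1] (16 * ((\z.z) (6 - 1)))
step 12: [delta@1.1] (16 * ((\z.z) 5))
step 13: [beta@1] (16 * 5)
step 14: [delta@root] 80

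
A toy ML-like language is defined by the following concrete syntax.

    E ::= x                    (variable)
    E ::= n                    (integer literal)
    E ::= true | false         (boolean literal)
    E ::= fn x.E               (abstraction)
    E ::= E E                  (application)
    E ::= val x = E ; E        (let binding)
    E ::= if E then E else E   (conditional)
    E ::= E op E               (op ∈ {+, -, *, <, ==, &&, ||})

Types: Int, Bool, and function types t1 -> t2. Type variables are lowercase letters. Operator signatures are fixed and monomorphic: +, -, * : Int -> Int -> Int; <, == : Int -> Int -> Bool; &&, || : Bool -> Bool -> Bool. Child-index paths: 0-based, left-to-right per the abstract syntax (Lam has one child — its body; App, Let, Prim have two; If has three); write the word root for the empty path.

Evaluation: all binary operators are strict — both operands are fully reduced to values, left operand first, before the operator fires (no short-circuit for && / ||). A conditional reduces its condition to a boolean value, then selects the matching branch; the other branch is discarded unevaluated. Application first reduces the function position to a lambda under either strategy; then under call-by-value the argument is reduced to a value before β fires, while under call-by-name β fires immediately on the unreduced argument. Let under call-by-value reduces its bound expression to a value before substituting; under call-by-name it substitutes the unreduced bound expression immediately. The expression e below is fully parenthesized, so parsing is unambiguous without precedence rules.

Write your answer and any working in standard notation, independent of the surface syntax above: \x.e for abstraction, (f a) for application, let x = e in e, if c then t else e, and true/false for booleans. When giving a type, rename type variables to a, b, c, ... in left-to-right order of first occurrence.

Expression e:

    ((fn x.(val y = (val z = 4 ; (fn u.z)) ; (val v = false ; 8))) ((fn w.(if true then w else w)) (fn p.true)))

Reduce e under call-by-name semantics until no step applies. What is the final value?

Working:
step 0: ((\x.(let y = (let z = 4 in (\u.z)) in (let v = false in 8))) ((\w.(if true then w else w)) (\p.true)))
step 1: [beta@root] (let y = (let z = 4 in (\u.z)) in (let v = false in 8))
step 2: [let@root] (let v = false in 8)
step 3: [let@root] 8

Answer: 8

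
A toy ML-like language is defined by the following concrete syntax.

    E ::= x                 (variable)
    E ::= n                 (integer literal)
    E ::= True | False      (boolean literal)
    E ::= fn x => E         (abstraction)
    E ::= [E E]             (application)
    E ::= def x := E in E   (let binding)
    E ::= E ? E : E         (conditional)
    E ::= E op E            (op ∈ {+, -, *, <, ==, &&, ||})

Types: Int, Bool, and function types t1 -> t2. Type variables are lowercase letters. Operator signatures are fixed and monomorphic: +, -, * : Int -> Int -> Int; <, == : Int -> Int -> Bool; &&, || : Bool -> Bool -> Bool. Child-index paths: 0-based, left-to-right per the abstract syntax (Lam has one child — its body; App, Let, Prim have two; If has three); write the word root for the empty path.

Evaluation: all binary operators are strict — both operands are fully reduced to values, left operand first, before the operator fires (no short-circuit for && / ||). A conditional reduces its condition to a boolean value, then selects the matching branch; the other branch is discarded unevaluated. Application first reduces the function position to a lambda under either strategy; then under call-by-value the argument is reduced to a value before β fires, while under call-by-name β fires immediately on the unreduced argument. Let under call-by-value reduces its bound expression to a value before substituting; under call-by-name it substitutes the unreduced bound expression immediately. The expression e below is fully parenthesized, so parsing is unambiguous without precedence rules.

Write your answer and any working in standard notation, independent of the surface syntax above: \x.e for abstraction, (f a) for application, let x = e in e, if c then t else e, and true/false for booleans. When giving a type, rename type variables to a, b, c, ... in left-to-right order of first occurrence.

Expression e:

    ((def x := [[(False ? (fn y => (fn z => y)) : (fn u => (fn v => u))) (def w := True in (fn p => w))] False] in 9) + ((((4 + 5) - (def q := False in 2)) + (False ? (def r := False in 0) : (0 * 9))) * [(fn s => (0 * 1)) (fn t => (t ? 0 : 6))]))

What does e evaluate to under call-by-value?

Answer: 9

Working:
step 0: ((let x = (((if false then (\y.(\z.y)) else (\u.(\v.u))) (let w = true in (\p.w))) false) in 9) + ((((4 + 5) - (let q = false in 2)) + (if false then (let r = false in 0) else (0 * 9))) * ((\s.(0 * 1)) (\t.(if t then 0 else 6)))))
step 1: [if@0.0.0.0] ((let x = (((\u.(\v.u)) (let w = true in (\p.w))) false) in 9) + ((((4 + 5) - (let q = false in 2)) + (if false then (let r = false in 0) else (0 * 9))) * ((\s.(0 * 1)) (\t.(if t then 0 else 6)))))
step 2: [let@0.0.0.1] ((let x = (((\u.(\v.u)) (\p.true)) false) in 9) + ((((4 + 5) - (let q = false in 2)) + (if false then (let r = false in 0) else (0 * 9))) * ((\s.(0 * 1)) (\t.(if t then 0 else 6)))))
step 3: [beta@0.0.0] ((let x = ((\v.(\p.true)) false) in 9) + ((((4 + 5) - (let q = false in 2)) + (if false then (let r = false in 0) else (0 * 9))) * ((\s.(0 * 1)) (\t.(if t then 0 else 6)))))
step 4: [beta@0.0] ((let x = (\p.true) in 9) + ((((4 + 5) - (let q = false in 2)) + (if false then (let r = false in 0) else (0 * 9))) * ((\s.(0 * 1)) (\t.(if t then 0 else 6)))))
step 5: [let@0] (9 + ((((4 + 5) - (let q = false in 2)) + (if false then (let r = false in 0) else (0 * 9))) * ((\s.(0 * 1)) (\t.(if t then 0 else 6)))))
step 6: [delta@1.0.0.0] (9 + (((9 - (let q = false in 2)) + (if false then (let r = false in 0) else (0 * 9))) * ((\s.(0 * 1)) (\t.(if t then 0 else 6)))))
step 7: [let@1.0.0.1] (9 + (((9 - 2) + (if false then (let r = false in 0) else (0 * 9))) * ((\s.(0 * 1)) (\t.(if t then 0 else 6)))))
step 8: [delta@1.0.0] (9 + ((7 + (if false then (let r = false in 0) else (0 * 9))) * ((\s.(0 * 1)) (\t.(if t then 0 else 6)))))
step 9: [if@1.0.1] (9 + ((7 + (0 * 9)) * ((\s.(0 * 1)) (\t.(if t then 0 else 6)))))
step 10: [delta@1.0.1] (9 + ((7 + 0) * ((\s.(0 * 1)) (\t.(if t then 0 else 6)))))
step 11: [delta@1.0] (9 + (7 * ((\s.(0 * 1)) (\t.(if t then 0 else 6)))))
step 12: [beta@1.1] (9 + (7 * (0 * 1)))
step 13: [delta@1.1] (9 + (7 * 0))
step 14: [delta@1] (9 + 0)
step 15: [delta@root] 9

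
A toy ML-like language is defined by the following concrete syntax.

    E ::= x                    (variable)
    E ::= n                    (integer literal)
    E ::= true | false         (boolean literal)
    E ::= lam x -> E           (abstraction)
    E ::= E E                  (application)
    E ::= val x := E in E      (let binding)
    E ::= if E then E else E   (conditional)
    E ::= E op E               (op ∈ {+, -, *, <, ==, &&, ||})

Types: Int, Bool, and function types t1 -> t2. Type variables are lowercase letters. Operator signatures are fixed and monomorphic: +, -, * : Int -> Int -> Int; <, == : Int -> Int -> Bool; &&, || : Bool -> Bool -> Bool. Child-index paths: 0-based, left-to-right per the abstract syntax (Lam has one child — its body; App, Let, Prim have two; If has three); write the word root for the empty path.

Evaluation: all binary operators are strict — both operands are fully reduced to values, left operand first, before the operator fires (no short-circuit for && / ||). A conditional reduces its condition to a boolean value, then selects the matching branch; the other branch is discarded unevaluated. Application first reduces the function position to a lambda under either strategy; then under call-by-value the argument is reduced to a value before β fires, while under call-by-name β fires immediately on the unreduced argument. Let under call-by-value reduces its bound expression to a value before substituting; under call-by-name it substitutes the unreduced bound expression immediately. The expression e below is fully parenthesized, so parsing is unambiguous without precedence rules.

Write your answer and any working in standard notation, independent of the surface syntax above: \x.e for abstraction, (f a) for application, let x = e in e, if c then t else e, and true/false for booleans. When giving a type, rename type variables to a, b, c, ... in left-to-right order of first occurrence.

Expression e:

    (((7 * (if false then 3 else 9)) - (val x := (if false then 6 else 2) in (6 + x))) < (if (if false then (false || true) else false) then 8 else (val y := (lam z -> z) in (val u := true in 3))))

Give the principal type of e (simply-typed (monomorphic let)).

Trace:
  unify Int ~ Int
  unify Bool ~ Bool
  unify Int ~ Int
  unify Int ~ Int
  unify Int ~ Int
  unify Bool ~ Bool
  unify Int ~ Int
let x : Int
  unify Int ~ Int
x : Int
  unify Int ~ Int
  unify Int ~ Int
  unify Int ~ Int
  unify Bool ~ Bool
  unify Bool ~ Bool
  unify Bool ~ Bool
  unify Bool ~ Bool
  unify Bool ~ Bool
z : a
\z._ : a -> a
let y : a -> a
let u : Bool
  unify Int ~ Int
  unify Int ~ Int

Answer: Bool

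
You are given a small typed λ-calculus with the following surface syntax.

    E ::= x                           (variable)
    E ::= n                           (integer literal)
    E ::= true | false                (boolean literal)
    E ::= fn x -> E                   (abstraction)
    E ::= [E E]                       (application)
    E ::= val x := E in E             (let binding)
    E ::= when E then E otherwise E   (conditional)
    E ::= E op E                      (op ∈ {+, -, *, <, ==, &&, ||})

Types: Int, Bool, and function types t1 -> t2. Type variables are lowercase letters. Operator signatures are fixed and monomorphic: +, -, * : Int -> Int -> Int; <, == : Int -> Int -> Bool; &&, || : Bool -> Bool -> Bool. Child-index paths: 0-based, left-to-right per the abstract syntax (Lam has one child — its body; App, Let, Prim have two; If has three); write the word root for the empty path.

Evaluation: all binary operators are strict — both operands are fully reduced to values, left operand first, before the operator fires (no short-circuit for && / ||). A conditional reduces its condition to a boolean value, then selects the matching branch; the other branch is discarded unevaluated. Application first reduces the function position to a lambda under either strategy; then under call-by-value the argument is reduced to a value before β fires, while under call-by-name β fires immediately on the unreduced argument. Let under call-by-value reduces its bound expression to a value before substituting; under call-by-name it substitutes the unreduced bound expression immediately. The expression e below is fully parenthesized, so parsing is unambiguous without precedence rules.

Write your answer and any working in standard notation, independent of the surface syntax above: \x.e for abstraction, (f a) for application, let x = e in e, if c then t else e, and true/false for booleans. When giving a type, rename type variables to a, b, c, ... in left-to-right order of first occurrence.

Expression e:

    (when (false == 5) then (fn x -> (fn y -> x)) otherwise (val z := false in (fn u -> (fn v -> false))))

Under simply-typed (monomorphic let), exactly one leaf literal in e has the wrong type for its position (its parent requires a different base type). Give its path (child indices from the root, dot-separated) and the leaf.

Trace:
  unify Bool ~ Int
  FAIL: mismatch Bool ~ Int

Answer: 0.0 : false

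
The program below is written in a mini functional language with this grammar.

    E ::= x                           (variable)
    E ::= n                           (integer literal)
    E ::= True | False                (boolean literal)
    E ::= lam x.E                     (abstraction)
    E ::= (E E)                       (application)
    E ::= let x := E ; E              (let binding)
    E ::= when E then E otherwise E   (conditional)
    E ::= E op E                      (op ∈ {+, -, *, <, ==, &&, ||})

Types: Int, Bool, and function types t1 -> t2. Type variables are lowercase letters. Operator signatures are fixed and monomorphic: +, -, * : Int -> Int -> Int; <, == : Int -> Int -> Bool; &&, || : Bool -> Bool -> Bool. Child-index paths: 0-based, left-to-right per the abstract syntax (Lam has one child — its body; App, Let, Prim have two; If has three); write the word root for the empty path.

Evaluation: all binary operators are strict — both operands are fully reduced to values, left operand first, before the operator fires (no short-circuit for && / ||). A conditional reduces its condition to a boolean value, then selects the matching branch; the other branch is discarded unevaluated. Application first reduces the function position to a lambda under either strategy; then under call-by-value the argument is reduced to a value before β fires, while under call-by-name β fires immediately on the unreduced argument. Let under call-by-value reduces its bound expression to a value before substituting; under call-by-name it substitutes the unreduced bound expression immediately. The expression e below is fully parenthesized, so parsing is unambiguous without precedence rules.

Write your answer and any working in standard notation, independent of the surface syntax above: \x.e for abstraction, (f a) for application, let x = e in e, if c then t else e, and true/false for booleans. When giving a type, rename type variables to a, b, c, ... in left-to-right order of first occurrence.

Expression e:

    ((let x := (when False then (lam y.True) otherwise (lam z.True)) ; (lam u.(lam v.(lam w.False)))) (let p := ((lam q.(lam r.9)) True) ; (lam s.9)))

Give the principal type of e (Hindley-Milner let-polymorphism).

Trace:
  unify Bool ~ Bool
\y._ : a -> Bool
\z._ : b -> Bool
  unify a -> Bool ~ b -> Bool
  unify a ~ b
  unify Bool ~ Bool
let x : forall. b -> Bool
\w._ : e -> Bool
\v._ : d -> e -> Bool
\u._ : c -> d -> e -> Bool
\r._ : g -> Int
\q._ : f -> g -> Int
  unify f -> g -> Int ~ Bool -> h
  unify f ~ Bool
  unify g -> Int ~ h
_ _ : g -> Int
let p : forall. g -> Int
\s._ : i -> Int
  unify c -> d -> e -> Bool ~ (i -> Int) -> j
  unify c ~ i -> Int
  unify d -> e -> Bool ~ j
_ _ : d -> e -> Bool

Answer: a -> b -> Bool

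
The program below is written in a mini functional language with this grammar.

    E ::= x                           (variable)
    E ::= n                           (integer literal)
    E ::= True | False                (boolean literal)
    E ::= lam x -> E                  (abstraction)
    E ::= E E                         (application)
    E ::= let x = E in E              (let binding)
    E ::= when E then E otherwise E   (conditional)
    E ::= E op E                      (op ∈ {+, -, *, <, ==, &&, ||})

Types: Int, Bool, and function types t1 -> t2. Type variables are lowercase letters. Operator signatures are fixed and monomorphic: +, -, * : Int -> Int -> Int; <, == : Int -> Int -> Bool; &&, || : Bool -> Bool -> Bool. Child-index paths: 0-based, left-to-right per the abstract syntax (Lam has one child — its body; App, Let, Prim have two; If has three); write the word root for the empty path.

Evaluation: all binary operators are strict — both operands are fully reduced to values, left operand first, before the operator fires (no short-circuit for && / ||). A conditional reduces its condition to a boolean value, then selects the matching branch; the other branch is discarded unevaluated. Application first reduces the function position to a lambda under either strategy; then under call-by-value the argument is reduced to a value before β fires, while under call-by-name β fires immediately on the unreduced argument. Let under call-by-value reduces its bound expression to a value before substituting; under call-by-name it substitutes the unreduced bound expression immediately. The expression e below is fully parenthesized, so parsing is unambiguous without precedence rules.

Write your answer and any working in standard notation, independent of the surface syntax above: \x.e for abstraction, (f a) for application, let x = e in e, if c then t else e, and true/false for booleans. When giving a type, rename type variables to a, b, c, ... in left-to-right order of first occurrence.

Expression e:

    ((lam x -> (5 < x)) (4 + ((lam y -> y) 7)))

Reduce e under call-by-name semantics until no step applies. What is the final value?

Answer: true

Working:
step 0: ((\x.(5 < x)) (4 + ((\y.y) 7)))
step 1: [beta@root] (5 < (4 + ((\y.y) 7)))
step 2: [beta@1.1] (5 < (4 + 7))
step 3: [delta@1] (5 < 11)
step 4: [delta@root] true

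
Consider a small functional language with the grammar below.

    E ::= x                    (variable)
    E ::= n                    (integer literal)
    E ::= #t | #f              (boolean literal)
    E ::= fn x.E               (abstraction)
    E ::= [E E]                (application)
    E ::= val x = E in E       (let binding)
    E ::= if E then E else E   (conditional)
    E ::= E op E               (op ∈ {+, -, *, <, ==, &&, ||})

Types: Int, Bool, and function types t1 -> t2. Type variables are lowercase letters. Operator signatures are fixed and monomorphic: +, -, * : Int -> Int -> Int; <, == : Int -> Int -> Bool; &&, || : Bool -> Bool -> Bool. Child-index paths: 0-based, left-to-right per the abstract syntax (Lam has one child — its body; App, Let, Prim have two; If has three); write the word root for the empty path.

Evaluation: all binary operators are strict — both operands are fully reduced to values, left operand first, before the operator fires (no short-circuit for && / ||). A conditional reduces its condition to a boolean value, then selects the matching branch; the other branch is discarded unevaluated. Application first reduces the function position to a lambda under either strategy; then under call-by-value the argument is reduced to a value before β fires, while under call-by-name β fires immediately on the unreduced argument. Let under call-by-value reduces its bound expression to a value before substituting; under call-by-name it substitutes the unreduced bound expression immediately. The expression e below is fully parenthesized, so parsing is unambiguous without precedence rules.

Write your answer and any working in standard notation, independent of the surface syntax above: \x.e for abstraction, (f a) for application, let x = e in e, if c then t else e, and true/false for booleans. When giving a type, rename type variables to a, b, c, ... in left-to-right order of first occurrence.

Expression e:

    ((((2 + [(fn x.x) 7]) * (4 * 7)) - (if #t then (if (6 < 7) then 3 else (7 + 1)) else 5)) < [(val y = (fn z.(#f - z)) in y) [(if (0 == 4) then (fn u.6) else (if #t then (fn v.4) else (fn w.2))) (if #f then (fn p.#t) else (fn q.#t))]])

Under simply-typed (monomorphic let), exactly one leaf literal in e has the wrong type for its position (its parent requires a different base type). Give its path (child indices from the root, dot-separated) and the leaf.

Derivation:
  unify Int ~ Int
x : a
\x._ : a -> a
  unify a -> a ~ Int -> b
  unify a ~ Int
  unify Int ~ b
_ _ : Int
  unify Int ~ Int
  unify Int ~ Int
  unify Int ~ Int
  unify Int ~ Int
  unify Int ~ Int
  unify Int ~ Int
  unify Bool ~ Bool
  unify Int ~ Int
  unify Int ~ Int
  unify Bool ~ Bool
  unify Int ~ Int
  unify Int ~ Int
  unify Int ~ Int
  unify Int ~ Int
  unify Int ~ Int
  unify Int ~ Int
  unify Bool ~ Int
  FAIL: mismatch Bool ~ Int

Answer: 1.0.0.0.0 : false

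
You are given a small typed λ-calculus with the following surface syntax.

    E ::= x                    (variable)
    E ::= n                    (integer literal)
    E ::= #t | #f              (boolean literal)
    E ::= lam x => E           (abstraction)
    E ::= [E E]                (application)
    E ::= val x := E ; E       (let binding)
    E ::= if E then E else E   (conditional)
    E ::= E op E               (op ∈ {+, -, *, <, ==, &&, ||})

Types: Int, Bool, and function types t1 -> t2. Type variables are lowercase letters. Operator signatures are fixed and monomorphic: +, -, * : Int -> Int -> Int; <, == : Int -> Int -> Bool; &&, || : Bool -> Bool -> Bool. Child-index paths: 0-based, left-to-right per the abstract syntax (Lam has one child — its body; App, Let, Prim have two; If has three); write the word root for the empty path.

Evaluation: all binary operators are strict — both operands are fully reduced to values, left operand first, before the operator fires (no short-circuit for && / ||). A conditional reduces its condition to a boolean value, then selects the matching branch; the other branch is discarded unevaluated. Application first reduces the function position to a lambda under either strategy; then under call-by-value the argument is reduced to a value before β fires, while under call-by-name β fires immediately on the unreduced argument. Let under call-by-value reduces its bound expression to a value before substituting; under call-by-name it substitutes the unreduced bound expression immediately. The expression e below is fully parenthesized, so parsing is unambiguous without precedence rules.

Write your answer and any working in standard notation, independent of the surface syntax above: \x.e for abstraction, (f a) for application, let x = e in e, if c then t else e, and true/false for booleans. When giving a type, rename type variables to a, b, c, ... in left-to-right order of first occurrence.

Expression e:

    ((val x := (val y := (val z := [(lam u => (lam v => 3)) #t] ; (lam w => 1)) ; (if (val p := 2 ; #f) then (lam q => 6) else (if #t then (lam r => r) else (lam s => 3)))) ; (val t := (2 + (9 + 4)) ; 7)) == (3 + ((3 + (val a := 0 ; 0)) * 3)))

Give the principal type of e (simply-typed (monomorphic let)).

Answer: Bool

Derivation:
\v._ : b -> Int
\u._ : a -> b -> Int
  unify a -> b -> Int ~ Bool -> c
  unify a ~ Bool
  unify b -> Int ~ c
_ _ : b -> Int
let z : b -> Int
\w._ : d -> Int
let y : d -> Int
let p : Int
  unify Bool ~ Bool
\q._ : e -> Int
  unify Bool ~ Bool
r : f
\r._ : f -> f
\s._ : g -> Int
  unify f -> f ~ g -> Int
  unify f ~ g
  unify g ~ Int
  unify e -> Int ~ Int -> Int
  unify e ~ Int
  unify Int ~ Int
let x : Int -> Int
  unify Int ~ Int
  unify Int ~ Int
  unify Int ~ Int
  unify Int ~ Int
let t : Int
  unify Int ~ Int
  unify Int ~ Int
  unify Int ~ Int
let a : Int
  unify Int ~ Int
  unify Int ~ Int
  unify Int ~ Int
  unify Int ~ Int
  unify Int ~ Int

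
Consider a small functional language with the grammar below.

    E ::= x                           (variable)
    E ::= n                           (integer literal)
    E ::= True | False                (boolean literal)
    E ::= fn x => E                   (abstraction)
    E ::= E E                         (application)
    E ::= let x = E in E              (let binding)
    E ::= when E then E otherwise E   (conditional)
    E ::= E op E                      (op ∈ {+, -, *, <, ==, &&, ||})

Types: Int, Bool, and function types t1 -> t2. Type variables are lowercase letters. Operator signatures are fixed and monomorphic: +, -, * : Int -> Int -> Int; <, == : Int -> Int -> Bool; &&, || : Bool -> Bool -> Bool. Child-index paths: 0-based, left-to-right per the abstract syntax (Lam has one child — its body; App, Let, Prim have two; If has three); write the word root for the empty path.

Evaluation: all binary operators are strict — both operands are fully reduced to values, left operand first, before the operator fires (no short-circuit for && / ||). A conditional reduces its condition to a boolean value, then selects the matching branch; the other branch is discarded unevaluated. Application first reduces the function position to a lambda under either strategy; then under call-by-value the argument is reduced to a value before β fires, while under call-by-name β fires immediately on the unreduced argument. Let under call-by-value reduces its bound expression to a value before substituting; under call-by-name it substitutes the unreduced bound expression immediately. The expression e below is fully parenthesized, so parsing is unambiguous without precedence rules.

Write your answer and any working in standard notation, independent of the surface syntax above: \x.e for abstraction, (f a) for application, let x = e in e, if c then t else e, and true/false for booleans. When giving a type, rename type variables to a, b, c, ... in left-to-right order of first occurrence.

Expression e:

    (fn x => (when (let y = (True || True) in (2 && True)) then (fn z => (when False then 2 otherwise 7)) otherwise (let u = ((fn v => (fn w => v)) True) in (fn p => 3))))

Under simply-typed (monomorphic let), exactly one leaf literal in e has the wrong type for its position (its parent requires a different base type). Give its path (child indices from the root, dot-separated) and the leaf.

Working:
  unify Bool ~ Bool
  unify Bool ~ Bool
let y : Bool
  unify Int ~ Bool
  FAIL: mismatch Int ~ Bool

Answer: 0.0.1.0 : 2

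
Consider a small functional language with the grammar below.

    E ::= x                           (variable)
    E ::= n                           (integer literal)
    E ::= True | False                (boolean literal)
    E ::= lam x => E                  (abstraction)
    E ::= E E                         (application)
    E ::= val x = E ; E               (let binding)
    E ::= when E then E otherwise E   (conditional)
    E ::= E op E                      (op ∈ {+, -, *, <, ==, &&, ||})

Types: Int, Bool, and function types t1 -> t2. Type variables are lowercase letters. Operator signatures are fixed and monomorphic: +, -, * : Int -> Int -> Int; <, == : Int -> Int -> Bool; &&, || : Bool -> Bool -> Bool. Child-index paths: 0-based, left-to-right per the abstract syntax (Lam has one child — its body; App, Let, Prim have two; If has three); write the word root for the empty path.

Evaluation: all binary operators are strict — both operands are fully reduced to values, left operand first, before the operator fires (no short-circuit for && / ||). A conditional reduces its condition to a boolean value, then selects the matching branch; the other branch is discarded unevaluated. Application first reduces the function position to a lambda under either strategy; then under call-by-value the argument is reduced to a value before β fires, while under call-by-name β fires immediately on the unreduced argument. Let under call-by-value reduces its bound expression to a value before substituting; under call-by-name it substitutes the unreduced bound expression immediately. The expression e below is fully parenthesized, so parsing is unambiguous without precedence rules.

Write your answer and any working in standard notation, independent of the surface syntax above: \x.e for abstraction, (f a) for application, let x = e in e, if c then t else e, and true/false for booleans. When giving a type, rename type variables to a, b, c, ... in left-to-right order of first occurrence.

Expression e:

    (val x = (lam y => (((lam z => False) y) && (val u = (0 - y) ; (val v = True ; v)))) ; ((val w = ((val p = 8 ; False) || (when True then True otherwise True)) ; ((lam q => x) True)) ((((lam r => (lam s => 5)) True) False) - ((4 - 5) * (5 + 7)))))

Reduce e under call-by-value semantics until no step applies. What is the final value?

Derivation:
step 0: (let x = (\y.(((\z.false) y) && (let u = (0 - y) in (let v = true in v)))) in ((let w = ((let p = 8 in false) || (if true then true else true)) in ((\q.x) true)) ((((\r.(\s.5)) true) false) - ((4 - 5) * (5 + 7)))))
step 1: [let@root] ((let w = ((let p = 8 in false) || (if true then true else true)) in ((\q.(\y.(((\z.false) y) && (let u = (0 - y) in (let v = true in v))))) true)) ((((\r.(\s.5)) true) false) - ((4 - 5) * (5 + 7))))
step 2: [let@0.0.0] ((let w = (false || (if true then true else true)) in ((\q.(\y.(((\z.false) y) && (let u = (0 - y) in (let v = true in v))))) true)) ((((\r.(\s.5)) true) false) - ((4 - 5) * (5 + 7))))
step 3: [if@0.0.1] ((let w = (false || true) in ((\q.(\y.(((\z.false) y) && (let u = (0 - y) in (let v = true in v))))) true)) ((((\r.(\s.5)) true) false) - ((4 - 5) * (5 + 7))))
step 4: [delta@0.0] ((let w = true in ((\q.(\y.(((\z.false) y) && (let u = (0 - y) in (let v = true in v))))) true)) ((((\r.(\s.5)) true) false) - ((4 - 5) * (5 + 7))))
step 5: [let@0] (((\q.(\y.(((\z.false) y) && (let u = (0 - y) in (let v = true in v))))) true) ((((\r.(\s.5)) true) false) - ((4 - 5) * (5 + 7))))
step 6: [beta@0] ((\y.(((\z.false) y) && (let u = (0 - y) in (let v = true in v)))) ((((\r.(\s.5)) true) false) - ((4 - 5) * (5 + 7))))
step 7: [beta@1.0.0] ((\y.(((\z.false) y) && (let u = (0 - y) in (let v = true in v)))) (((\s.5) false) - ((4 - 5) * (5 + 7))))
step 8: [beta@1.0] ((\y.(((\z.false) y) && (let u = (0 - y) in (let v = true in v)))) (5 - ((4 - 5) * (5 + 7))))
step 9: [delta@1.1.0] ((\y.(((\z.false) y) && (let u = (0 - y) in (let v = true in v)))) (5 - (-1 * (5 + 7))))
step 10: [delta@1.1.1] ((\y.(((\z.false) y) && (let u = (0 - y) in (let v = true in v)))) (5 - (-1 * 12)))
step 11: [delta@1.1] ((\y.(((\z.false) y) && (let u = (0 - y) in (let v = true in v)))) (5 - -12))
step 12: [delta@1] ((\y.(((\z.false) y) && (let u = (0 - y) in (let v = true in v)))) 17)
step 13: [beta@root] (((\z.false) 17) && (let u = (0 - 17) in (let v = true in v)))
step 14: [beta@0] (false && (let u = (0 - 17) in (let v = true in v)))
step 15: [delta@1.0] (false && (let u = -17 in (let v = true in v)))
step 16: [let@1] (false && (let v = true in v))
step 17: [let@1] (false && true)
step 18: [delta@root] false

Answer: false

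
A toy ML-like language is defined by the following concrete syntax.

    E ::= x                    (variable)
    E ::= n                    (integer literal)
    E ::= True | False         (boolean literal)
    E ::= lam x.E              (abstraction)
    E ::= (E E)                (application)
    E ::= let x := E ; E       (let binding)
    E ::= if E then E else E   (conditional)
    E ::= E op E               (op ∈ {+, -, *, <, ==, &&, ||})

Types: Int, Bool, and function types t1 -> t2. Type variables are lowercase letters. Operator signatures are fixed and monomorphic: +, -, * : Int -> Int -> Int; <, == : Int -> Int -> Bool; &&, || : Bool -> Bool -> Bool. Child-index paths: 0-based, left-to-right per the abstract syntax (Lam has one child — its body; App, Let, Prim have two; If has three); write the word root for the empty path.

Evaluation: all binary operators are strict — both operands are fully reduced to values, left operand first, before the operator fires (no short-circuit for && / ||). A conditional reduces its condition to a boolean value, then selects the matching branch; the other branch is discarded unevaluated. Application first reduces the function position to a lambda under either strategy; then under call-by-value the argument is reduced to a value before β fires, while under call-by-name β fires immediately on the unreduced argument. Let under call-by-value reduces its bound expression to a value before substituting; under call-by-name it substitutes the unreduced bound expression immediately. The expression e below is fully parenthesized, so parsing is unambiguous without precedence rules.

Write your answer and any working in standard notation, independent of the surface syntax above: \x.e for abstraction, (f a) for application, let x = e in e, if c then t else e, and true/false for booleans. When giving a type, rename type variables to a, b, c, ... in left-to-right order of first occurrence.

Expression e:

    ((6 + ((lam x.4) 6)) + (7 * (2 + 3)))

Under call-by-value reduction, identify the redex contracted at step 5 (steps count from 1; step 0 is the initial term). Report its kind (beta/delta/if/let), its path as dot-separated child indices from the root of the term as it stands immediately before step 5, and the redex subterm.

Derivation:
step 0: ((6 + ((\x.4) 6)) + (7 * (2 + 3)))
step 1: [beta@0.1] ((6 + 4) + (7 * (2 + 3)))
step 2: [delta@0] (10 + (7 * (2 + 3)))
step 3: [delta@1.1] (10 + (7 * 5))
step 4: [delta@1] (10 + 35)
step 5: [delta@root] 45

Answer: delta at root : (10 + 35)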